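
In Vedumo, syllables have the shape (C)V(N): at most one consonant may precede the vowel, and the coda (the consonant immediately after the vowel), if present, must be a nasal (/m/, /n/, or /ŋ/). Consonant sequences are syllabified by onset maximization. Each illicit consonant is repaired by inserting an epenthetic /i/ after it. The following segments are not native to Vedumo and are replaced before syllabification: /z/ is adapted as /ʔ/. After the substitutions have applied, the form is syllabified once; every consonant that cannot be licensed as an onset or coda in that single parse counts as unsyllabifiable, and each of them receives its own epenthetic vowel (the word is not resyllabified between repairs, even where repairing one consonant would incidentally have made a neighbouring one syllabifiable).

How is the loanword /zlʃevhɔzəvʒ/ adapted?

ʔiliʃevihɔʔəviʒi

Substitution: /z/ → /ʔ/, giving /ʔlʃevhɔʔəvʒ/.
The consonants /ʔ/, /l/, /v/, /v/, /ʒ/ cannot be parsed into a legal (C)V(N) syllable (only a nasal (/m/, /n/, or /ŋ/) is licensed in coda position; onsets are limited to one consonant).
Inserting the epenthetic vowel yields /ʔ/ → /ʔi/, /l/ → /li/, /v/ → /vi/, /v/ → /vi/, /ʒ/ → /ʒi/.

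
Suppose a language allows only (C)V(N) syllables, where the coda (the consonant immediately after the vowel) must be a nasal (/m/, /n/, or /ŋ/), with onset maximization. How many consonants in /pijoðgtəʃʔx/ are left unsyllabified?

Under (C)V(N), the unsyllabifiable consonants are /ð/, /g/, /ʃ/, /ʔ/, /x/ (only a nasal (/m/, /n/, or /ŋ/) is licensed in coda position; onsets are limited to one consonant).

5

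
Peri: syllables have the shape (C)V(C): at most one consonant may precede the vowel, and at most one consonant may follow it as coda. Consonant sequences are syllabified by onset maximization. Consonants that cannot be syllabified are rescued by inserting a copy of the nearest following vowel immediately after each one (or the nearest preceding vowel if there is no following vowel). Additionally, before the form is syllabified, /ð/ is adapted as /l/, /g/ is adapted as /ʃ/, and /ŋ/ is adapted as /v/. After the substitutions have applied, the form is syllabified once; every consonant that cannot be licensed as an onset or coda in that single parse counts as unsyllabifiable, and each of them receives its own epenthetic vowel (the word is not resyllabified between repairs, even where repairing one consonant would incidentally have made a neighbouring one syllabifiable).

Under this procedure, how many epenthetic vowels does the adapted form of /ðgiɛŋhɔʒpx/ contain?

3

After substitution the input is /lʃiɛvhɔʒpx/.
The unsyllabifiable consonants are /l/, /p/, /x/; each receives one epenthetic vowel.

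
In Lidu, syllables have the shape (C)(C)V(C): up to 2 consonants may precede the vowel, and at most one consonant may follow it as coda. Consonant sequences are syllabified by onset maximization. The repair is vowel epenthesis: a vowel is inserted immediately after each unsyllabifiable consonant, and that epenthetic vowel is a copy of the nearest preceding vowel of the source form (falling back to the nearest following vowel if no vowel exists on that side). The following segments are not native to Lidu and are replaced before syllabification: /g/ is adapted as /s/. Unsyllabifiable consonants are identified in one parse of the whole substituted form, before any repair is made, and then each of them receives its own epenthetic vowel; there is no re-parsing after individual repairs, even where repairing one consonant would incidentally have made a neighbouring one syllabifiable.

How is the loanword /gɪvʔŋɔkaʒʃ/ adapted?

Substitution: /g/ → /s/, giving /sɪvʔŋɔkaʒʃ/.
Syllabifying with onset maximization leaves /ʃ/ stranded (at most one coda consonant is licensed; onsets may contain at most 2 consonants).
Each unlicensed consonant becomes the onset of a new syllable: /ʃ/ → /ʃa/.

sɪvʔŋɔkaʒʃa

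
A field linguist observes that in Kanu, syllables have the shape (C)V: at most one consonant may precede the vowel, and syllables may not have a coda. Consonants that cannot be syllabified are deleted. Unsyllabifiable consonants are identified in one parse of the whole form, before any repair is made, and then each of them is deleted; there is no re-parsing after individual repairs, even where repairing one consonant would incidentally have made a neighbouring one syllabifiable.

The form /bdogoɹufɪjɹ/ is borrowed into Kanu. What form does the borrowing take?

dogoɹufɪ

Syllabifying with onset maximization leaves /b/, /j/, /ɹ/ stranded (no codas are permitted; onsets are limited to one consonant).
Each unlicensed consonant is deleted: /b/, /j/, /ɹ/.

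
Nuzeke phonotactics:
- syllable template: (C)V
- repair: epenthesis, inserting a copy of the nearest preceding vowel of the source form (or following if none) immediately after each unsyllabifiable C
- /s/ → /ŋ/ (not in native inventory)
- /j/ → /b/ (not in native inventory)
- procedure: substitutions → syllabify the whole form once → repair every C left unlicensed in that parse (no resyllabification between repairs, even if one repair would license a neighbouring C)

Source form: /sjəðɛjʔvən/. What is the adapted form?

ŋəbəðɛbɛʔɛvənə

Substitution: /s/ → /ŋ/, /j/ → /b/, giving /ŋbəðɛbʔvən/.
Syllabifying with onset maximization leaves /ŋ/, /b/, /ʔ/, /n/ stranded (no codas are permitted; onsets are limited to one consonant).
Inserting the epenthetic vowel yields /ŋ/ → /ŋə/, /b/ → /bɛ/, /ʔ/ → /ʔɛ/, /n/ → /nə/.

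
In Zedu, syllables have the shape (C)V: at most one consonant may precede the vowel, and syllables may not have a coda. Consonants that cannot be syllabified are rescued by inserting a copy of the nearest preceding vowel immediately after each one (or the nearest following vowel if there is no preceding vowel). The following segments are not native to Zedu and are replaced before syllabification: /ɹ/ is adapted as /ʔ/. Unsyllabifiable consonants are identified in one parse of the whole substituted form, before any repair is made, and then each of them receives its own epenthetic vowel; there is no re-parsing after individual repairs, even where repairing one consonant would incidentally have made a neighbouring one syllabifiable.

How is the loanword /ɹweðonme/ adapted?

ʔeweðonome

Substitution: /ɹ/ → /ʔ/, giving /ʔweðonme/.
Syllabifying with onset maximization leaves /ʔ/, /n/ stranded (no codas are permitted; onsets are limited to one consonant).
Each unlicensed consonant becomes the onset of a new syllable: /ʔ/ → /ʔe/, /n/ → /no/.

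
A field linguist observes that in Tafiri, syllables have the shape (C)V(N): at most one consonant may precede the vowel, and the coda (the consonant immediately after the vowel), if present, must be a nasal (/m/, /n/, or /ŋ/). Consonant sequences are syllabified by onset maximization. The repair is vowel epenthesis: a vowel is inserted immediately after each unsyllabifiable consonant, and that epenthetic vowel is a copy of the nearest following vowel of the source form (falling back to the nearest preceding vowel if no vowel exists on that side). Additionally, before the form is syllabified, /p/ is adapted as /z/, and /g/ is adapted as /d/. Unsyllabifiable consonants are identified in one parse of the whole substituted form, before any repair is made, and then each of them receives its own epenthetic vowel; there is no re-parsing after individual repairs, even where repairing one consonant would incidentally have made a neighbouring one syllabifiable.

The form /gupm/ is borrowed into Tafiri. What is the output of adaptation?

duzumu

Substitution: /g/ → /d/, /p/ → /z/, giving /duzm/.
Under (C)V(N), the unsyllabifiable consonants are /z/, /m/ (only a nasal (/m/, /n/, or /ŋ/) is licensed in coda position; onsets are limited to one consonant).
Each unlicensed consonant becomes the onset of a new syllable: /z/ → /zu/, /m/ → /mu/.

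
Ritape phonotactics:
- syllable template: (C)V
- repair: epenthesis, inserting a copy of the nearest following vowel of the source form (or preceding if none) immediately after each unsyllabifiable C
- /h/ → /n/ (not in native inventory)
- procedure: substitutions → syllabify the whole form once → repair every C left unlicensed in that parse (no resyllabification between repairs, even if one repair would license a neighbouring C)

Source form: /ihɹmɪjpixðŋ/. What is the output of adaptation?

inɪɹɪmɪjipixiðiŋi

Substitution: /h/ → /n/, giving /inɹmɪjpixðŋ/.
Syllabifying with onset maximization leaves /n/, /ɹ/, /j/, /x/, /ð/, /ŋ/ stranded (no codas are permitted; onsets are limited to one consonant).
Epenthesis after each stranded consonant: /n/ → /nɪ/, /ɹ/ → /ɹɪ/, /j/ → /ji/, /x/ → /xi/, /ð/ → /ði/, /ŋ/ → /ŋi/.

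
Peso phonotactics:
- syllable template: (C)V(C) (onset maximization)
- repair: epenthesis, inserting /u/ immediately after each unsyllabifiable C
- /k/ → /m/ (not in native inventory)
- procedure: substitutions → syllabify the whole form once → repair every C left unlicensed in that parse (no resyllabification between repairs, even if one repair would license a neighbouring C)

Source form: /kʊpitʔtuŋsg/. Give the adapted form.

mʊpitʔutuŋsugu

Substitution: /k/ → /m/, giving /mʊpitʔtuŋsg/.
The consonants /ʔ/, /s/, /g/ cannot be parsed into a legal (C)V(C) syllable (at most one coda consonant is licensed; onsets are limited to one consonant).
Inserting the epenthetic vowel yields /ʔ/ → /ʔu/, /s/ → /su/, /g/ → /gu/.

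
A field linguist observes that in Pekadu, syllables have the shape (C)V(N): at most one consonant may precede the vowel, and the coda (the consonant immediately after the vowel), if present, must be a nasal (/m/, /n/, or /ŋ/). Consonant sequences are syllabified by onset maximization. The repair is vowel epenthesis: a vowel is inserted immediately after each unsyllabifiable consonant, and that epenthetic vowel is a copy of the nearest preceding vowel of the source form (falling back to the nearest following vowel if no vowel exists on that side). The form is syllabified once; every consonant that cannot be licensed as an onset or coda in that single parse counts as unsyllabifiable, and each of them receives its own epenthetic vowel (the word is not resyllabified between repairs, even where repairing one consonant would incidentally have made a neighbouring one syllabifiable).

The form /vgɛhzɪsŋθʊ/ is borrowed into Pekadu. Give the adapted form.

Syllabifying with onset maximization leaves /v/, /h/, /s/, /ŋ/ stranded (only a nasal (/m/, /n/, or /ŋ/) is licensed in coda position; onsets are limited to one consonant).
Inserting the epenthetic vowel yields /v/ → /vɛ/, /h/ → /hɛ/, /s/ → /sɪ/, /ŋ/ → /ŋɪ/.

vɛgɛhɛzɪsɪŋɪθʊ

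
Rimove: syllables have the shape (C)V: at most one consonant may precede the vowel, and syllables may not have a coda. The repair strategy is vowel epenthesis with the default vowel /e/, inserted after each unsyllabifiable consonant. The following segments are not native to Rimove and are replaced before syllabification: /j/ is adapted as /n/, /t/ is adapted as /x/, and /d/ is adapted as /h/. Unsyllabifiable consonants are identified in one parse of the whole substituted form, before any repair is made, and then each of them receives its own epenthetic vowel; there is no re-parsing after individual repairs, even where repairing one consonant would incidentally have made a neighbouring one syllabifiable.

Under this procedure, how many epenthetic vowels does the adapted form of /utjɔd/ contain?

After substitution the input is /uxnɔh/.
The unsyllabifiable consonants are /x/, /h/; each receives one epenthetic vowel.

2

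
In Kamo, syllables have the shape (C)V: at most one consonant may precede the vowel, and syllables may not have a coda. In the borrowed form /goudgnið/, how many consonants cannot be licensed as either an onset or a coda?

The consonants /d/, /g/, /ð/ cannot be parsed into a legal (C)V syllable (no codas are permitted; onsets are limited to one consonant).

3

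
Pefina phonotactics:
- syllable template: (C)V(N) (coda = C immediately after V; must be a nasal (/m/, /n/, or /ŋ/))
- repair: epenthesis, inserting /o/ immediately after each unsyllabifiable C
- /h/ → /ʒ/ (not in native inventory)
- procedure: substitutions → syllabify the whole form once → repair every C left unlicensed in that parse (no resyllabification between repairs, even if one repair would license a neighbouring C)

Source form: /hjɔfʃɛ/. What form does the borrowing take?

ʒojɔfoʃɛ

Substitution: /h/ → /ʒ/, giving /ʒjɔfʃɛ/.
Under (C)V(N), the unsyllabifiable consonants are /ʒ/, /f/ (only a nasal (/m/, /n/, or /ŋ/) is licensed in coda position; onsets are limited to one consonant).
Inserting the epenthetic vowel yields /ʒ/ → /ʒo/, /f/ → /fo/.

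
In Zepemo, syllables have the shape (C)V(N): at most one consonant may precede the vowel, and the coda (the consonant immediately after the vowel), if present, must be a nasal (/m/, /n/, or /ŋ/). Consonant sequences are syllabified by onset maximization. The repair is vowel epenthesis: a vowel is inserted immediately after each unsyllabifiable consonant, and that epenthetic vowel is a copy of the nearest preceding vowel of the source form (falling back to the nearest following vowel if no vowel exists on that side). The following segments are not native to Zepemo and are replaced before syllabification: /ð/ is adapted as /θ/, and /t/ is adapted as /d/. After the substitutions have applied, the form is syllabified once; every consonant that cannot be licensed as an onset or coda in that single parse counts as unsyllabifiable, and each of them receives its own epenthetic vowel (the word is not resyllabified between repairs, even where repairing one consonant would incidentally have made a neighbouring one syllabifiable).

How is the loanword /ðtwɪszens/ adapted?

θɪdɪwɪsɪzense

Substitution: /ð/ → /θ/, /t/ → /d/, giving /θdwɪszens/.
Syllabifying with onset maximization leaves /θ/, /d/, /s/, /s/ stranded (only a nasal (/m/, /n/, or /ŋ/) is licensed in coda position; onsets are limited to one consonant).
Each unlicensed consonant becomes the onset of a new syllable: /θ/ → /θɪ/, /d/ → /dɪ/, /s/ → /sɪ/, /s/ → /se/.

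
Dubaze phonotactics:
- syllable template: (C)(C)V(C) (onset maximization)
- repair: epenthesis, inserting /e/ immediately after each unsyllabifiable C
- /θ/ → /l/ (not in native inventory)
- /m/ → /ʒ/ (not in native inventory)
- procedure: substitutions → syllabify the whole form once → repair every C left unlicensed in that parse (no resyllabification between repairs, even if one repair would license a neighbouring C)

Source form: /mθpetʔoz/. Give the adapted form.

Substitution: /m/ → /ʒ/, /θ/ → /l/, giving /ʒlpetʔoz/.
Under (C)(C)V(C), the unsyllabifiable consonants are /ʒ/ (at most one coda consonant is licensed; onsets may contain at most 2 consonants).
Inserting the epenthetic vowel yields /ʒ/ → /ʒe/.

ʒelpetʔoz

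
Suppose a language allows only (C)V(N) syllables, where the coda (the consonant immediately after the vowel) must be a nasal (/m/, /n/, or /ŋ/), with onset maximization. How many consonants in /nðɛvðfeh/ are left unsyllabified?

Syllabifying with onset maximization leaves /n/, /v/, /ð/, /h/ stranded (only a nasal (/m/, /n/, or /ŋ/) is licensed in coda position; onsets are limited to one consonant).

4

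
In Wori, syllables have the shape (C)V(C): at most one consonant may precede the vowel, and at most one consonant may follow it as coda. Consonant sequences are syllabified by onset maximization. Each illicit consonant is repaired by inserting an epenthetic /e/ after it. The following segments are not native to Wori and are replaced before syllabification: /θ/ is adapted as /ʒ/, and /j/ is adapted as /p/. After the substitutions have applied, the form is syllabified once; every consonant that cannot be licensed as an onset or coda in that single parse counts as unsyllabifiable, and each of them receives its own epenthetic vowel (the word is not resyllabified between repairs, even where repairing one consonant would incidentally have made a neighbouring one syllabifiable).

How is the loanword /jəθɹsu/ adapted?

pəʒɹesu

Substitution: /j/ → /p/, /θ/ → /ʒ/, giving /pəʒɹsu/.
Under (C)V(C), the unsyllabifiable consonants are /ɹ/ (at most one coda consonant is licensed; onsets are limited to one consonant).
Epenthesis after each stranded consonant: /ɹ/ → /ɹe/.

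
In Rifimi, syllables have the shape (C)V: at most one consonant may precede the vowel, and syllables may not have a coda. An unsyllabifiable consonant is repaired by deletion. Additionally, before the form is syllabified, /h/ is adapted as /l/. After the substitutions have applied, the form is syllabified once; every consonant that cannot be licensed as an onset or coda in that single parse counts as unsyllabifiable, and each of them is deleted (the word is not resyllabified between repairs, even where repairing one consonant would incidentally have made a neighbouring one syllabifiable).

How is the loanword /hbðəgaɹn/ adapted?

ðəga

Substitution: /h/ → /l/, giving /lbðəgaɹn/.
The consonants /l/, /b/, /ɹ/, /n/ cannot be parsed into a legal (C)V syllable (no codas are permitted; onsets are limited to one consonant).
Deletion applies to /l/, /b/, /ɹ/, /n/.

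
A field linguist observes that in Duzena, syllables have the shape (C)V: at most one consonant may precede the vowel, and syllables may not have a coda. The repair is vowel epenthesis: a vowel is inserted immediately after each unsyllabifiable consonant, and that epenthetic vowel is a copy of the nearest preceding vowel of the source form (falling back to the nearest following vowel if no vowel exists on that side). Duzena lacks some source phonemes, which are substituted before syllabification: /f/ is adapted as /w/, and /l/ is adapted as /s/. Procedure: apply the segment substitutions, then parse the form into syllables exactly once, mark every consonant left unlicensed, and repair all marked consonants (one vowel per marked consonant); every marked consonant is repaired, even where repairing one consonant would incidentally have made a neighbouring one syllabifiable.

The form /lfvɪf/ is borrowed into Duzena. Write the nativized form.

Substitution: /l/ → /s/, /f/ → /w/, giving /swvɪw/.
Syllabifying with onset maximization leaves /s/, /w/, /w/ stranded (no codas are permitted; onsets are limited to one consonant).
Each unlicensed consonant becomes the onset of a new syllable: /s/ → /sɪ/, /w/ → /wɪ/, /w/ → /wɪ/.

sɪwɪvɪwɪ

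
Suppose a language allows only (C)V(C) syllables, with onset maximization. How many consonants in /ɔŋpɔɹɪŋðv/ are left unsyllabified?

2

Under (C)V(C), the unsyllabifiable consonants are /ð/, /v/ (at most one coda consonant is licensed; onsets are limited to one consonant).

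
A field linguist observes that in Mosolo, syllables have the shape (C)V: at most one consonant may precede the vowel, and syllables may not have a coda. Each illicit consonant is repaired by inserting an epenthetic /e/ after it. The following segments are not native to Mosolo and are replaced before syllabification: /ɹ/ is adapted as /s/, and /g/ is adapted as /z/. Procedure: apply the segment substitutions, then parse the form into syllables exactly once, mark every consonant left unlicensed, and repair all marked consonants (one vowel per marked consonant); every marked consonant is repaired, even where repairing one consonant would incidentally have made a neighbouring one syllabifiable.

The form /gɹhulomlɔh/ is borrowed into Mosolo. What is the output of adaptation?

Substitution: /g/ → /z/, /ɹ/ → /s/, giving /zshulomlɔh/.
The consonants /z/, /s/, /m/, /h/ cannot be parsed into a legal (C)V syllable (no codas are permitted; onsets are limited to one consonant).
Epenthesis after each stranded consonant: /z/ → /ze/, /s/ → /se/, /m/ → /me/, /h/ → /he/.

zesehulomelɔhe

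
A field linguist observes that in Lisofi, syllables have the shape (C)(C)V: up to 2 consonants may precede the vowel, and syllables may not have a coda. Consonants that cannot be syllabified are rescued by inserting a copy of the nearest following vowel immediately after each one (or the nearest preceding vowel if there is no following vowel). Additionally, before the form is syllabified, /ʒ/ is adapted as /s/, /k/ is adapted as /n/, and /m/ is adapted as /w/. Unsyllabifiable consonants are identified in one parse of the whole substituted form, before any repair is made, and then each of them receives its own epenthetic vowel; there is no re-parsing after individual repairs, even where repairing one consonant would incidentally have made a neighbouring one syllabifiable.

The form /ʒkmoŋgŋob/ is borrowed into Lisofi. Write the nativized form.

sonwoŋogŋobo

Substitution: /ʒ/ → /s/, /k/ → /n/, /m/ → /w/, giving /snwoŋgŋob/.
The consonants /s/, /ŋ/, /b/ cannot be parsed into a legal (C)(C)V syllable (no codas are permitted; onsets may contain at most 2 consonants).
Epenthesis after each stranded consonant: /s/ → /so/, /ŋ/ → /ŋo/, /b/ → /bo/.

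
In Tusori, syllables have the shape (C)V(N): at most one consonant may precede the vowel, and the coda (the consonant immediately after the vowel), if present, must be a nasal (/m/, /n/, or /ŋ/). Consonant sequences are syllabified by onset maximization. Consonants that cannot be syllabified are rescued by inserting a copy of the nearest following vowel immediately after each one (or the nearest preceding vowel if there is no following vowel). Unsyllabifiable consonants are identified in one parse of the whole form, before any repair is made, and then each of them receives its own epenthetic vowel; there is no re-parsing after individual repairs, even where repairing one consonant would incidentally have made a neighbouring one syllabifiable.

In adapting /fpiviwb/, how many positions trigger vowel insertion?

3

The unsyllabifiable consonants are /f/, /w/, /b/; each receives one epenthetic vowel.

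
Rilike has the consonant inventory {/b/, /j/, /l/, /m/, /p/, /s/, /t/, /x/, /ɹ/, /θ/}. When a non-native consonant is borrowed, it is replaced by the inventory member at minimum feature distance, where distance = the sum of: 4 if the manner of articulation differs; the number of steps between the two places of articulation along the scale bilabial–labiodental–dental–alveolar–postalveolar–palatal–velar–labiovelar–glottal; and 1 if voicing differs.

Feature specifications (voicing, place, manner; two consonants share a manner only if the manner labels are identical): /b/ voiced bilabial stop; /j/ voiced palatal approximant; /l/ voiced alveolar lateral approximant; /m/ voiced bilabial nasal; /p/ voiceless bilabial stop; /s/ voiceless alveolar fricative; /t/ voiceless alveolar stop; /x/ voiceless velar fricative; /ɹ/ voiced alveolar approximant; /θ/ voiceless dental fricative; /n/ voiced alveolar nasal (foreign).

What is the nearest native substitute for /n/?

m

/m/ is closest: same manner (nasal), place distance 3 (alveolar→bilabial), same voicing; total 3. Next closest is /l/ at distance 4.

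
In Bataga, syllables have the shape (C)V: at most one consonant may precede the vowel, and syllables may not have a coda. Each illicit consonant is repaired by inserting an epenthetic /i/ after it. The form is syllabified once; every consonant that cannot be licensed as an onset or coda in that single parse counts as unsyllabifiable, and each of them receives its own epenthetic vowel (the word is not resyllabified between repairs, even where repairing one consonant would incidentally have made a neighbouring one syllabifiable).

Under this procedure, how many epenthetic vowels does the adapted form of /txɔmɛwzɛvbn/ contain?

5

The unsyllabifiable consonants are /t/, /w/, /v/, /b/, /n/; each receives one epenthetic vowel.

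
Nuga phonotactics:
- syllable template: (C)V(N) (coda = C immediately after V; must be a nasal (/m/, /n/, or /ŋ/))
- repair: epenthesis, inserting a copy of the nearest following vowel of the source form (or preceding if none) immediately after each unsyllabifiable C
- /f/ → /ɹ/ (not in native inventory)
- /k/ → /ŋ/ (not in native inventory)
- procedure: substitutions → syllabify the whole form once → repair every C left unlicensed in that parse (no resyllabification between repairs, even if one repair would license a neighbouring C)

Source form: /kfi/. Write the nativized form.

Substitution: /k/ → /ŋ/, /f/ → /ɹ/, giving /ŋɹi/.
Under (C)V(N), the unsyllabifiable consonants are /ŋ/ (only a nasal (/m/, /n/, or /ŋ/) is licensed in coda position; onsets are limited to one consonant).
Epenthesis after each stranded consonant: /ŋ/ → /ŋi/.

ŋiɹi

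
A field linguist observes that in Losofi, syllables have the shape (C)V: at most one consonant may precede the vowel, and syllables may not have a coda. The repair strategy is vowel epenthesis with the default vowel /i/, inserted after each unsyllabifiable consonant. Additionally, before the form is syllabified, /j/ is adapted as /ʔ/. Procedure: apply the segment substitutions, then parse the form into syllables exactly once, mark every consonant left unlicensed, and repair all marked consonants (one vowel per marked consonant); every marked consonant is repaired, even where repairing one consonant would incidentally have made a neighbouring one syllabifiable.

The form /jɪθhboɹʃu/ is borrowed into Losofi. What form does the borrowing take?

Substitution: /j/ → /ʔ/, giving /ʔɪθhboɹʃu/.
Under (C)V, the unsyllabifiable consonants are /θ/, /h/, /ɹ/ (no codas are permitted; onsets are limited to one consonant).
Each unlicensed consonant becomes the onset of a new syllable: /θ/ → /θi/, /h/ → /hi/, /ɹ/ → /ɹi/.

ʔɪθihiboɹiʃu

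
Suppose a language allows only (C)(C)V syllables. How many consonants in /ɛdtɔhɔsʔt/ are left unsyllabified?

3

Under (C)(C)V, the unsyllabifiable consonants are /s/, /ʔ/, /t/ (no codas are permitted; onsets may contain at most 2 consonants).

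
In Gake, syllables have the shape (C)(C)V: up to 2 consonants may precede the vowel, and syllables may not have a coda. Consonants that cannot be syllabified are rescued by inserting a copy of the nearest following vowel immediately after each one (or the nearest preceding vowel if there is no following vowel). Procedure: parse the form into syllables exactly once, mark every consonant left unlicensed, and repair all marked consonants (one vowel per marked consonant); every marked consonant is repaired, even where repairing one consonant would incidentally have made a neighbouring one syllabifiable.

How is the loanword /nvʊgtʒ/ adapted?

The consonants /g/, /t/, /ʒ/ cannot be parsed into a legal (C)(C)V syllable (no codas are permitted; onsets may contain at most 2 consonants).
Each unlicensed consonant becomes the onset of a new syllable: /g/ → /gʊ/, /t/ → /tʊ/, /ʒ/ → /ʒʊ/.

nvʊgʊtʊʒʊ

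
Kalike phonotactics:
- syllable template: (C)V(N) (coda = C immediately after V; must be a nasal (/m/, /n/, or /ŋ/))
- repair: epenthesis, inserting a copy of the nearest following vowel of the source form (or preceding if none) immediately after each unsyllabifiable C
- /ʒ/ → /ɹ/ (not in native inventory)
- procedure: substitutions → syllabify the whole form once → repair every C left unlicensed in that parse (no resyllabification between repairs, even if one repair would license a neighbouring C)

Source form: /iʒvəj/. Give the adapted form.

Substitution: /ʒ/ → /ɹ/, giving /iɹvəj/.
Syllabifying with onset maximization leaves /ɹ/, /j/ stranded (only a nasal (/m/, /n/, or /ŋ/) is licensed in coda position; onsets are limited to one consonant).
Each unlicensed consonant becomes the onset of a new syllable: /ɹ/ → /ɹə/, /j/ → /jə/.

iɹəvəjə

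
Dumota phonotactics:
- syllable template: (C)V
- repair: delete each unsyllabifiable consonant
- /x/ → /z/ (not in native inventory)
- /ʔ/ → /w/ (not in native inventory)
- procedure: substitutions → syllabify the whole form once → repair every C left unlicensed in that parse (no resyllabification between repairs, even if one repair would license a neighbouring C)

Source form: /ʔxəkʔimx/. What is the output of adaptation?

Substitution: /ʔ/ → /w/, /x/ → /z/, giving /wzəkwimz/.
The consonants /w/, /k/, /m/, /z/ cannot be parsed into a legal (C)V syllable (no codas are permitted; onsets are limited to one consonant).
Each unlicensed consonant is deleted: /w/, /k/, /m/, /z/.

zəwi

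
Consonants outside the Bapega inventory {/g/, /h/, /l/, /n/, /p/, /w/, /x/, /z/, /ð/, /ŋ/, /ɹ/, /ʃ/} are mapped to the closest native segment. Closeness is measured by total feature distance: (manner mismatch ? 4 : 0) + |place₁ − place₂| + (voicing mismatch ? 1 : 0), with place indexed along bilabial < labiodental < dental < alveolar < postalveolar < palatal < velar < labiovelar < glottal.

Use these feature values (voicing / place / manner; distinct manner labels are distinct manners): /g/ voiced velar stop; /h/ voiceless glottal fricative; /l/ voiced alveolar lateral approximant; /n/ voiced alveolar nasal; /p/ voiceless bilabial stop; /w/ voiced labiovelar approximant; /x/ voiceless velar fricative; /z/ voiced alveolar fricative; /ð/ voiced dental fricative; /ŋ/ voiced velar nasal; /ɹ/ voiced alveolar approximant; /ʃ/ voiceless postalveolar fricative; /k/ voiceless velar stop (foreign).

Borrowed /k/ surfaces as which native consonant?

/g/ is closest: same manner (stop), place distance 0 (velar→velar), voicing differs (+1); total 1. Next closest is /x/ at distance 4.

g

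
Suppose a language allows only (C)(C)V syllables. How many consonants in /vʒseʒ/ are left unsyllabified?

The consonants /v/, /ʒ/ cannot be parsed into a legal (C)(C)V syllable (no codas are permitted; onsets may contain at most 2 consonants).

2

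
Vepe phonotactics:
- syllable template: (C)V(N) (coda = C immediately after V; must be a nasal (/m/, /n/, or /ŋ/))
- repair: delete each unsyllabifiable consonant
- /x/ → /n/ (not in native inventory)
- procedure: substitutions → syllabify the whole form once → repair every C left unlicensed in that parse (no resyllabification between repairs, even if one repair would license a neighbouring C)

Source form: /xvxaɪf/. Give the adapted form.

naɪ

Substitution: /x/ → /n/, giving /nvnaɪf/.
Syllabifying with onset maximization leaves /n/, /v/, /f/ stranded (only a nasal (/m/, /n/, or /ŋ/) is licensed in coda position; onsets are limited to one consonant).
Deleting the stranded consonants removes /n/, /v/, /f/.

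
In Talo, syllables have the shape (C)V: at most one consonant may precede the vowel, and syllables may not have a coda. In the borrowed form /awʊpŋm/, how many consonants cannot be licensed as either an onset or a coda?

Under (C)V, the unsyllabifiable consonants are /p/, /ŋ/, /m/ (no codas are permitted; onsets are limited to one consonant).

3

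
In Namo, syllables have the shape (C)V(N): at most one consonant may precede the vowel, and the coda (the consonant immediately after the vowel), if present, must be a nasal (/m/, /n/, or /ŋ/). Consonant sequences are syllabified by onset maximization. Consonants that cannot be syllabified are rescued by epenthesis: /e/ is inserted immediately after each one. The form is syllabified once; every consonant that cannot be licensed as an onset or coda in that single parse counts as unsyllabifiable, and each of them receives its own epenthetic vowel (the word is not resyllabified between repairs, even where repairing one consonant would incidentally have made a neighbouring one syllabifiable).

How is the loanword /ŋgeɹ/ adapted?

Syllabifying with onset maximization leaves /ŋ/, /ɹ/ stranded (only a nasal (/m/, /n/, or /ŋ/) is licensed in coda position; onsets are limited to one consonant).
Each unlicensed consonant becomes the onset of a new syllable: /ŋ/ → /ŋe/, /ɹ/ → /ɹe/.

ŋegeɹe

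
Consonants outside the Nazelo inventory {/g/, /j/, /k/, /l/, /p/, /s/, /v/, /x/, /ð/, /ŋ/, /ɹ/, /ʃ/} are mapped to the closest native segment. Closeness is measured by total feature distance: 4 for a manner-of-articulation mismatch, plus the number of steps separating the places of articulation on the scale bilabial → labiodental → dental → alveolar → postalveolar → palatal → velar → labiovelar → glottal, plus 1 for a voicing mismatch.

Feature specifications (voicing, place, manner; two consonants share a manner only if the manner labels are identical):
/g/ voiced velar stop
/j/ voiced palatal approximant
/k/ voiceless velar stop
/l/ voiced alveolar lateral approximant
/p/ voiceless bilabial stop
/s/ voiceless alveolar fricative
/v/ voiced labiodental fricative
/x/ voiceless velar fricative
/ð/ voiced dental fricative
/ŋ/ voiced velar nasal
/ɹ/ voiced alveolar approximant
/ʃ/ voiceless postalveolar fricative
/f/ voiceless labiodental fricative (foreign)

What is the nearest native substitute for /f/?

v

/v/ is closest: same manner (fricative), place distance 0 (labiodental→labiodental), voicing differs (+1); total 1. Next closest is /s/ at distance 2.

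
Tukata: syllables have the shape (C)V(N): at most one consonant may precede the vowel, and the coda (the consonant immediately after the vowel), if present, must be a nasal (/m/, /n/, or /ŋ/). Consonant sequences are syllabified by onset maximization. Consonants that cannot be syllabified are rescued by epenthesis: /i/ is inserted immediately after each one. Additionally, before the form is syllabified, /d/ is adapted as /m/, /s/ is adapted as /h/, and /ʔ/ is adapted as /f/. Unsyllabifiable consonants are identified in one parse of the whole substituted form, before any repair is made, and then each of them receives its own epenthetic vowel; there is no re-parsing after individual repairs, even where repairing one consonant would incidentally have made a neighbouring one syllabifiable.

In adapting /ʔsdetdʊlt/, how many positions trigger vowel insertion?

5

After substitution the input is /fhmetmʊlt/.
The unsyllabifiable consonants are /f/, /h/, /t/, /l/, /t/; each receives one epenthetic vowel.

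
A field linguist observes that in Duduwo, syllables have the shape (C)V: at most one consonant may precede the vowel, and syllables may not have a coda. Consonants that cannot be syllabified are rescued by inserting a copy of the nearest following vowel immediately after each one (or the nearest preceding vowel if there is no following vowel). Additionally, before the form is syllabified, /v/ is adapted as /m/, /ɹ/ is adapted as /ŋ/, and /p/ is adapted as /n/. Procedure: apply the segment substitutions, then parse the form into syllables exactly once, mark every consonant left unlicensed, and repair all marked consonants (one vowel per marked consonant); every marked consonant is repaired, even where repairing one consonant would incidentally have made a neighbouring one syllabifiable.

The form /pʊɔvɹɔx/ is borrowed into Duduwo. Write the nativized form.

nʊɔmɔŋɔxɔ

Substitution: /p/ → /n/, /v/ → /m/, /ɹ/ → /ŋ/, giving /nʊɔmŋɔx/.
Syllabifying with onset maximization leaves /m/, /x/ stranded (no codas are permitted; onsets are limited to one consonant).
Epenthesis after each stranded consonant: /m/ → /mɔ/, /x/ → /xɔ/.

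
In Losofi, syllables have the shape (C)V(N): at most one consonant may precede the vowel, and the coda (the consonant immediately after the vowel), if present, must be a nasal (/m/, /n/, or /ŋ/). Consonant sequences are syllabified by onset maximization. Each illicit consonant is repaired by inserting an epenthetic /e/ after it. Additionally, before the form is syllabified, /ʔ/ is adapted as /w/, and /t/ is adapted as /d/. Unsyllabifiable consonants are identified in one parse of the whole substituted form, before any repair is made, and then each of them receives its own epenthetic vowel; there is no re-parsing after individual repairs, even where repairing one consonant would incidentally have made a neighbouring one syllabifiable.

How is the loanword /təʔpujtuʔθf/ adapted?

Substitution: /t/ → /d/, /ʔ/ → /w/, giving /dəwpujduwθf/.
Syllabifying with onset maximization leaves /w/, /j/, /w/, /θ/, /f/ stranded (only a nasal (/m/, /n/, or /ŋ/) is licensed in coda position; onsets are limited to one consonant).
Inserting the epenthetic vowel yields /w/ → /we/, /j/ → /je/, /w/ → /we/, /θ/ → /θe/, /f/ → /fe/.

dəwepujeduweθefe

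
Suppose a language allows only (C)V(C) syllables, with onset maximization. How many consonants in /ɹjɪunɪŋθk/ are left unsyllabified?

Under (C)V(C), the unsyllabifiable consonants are /ɹ/, /θ/, /k/ (at most one coda consonant is licensed; onsets are limited to one consonant).

3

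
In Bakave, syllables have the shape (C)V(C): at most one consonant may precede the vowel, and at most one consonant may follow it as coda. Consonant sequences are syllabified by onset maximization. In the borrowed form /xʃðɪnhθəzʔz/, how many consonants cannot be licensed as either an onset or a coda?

5

Syllabifying with onset maximization leaves /x/, /ʃ/, /h/, /ʔ/, /z/ stranded (at most one coda consonant is licensed; onsets are limited to one consonant).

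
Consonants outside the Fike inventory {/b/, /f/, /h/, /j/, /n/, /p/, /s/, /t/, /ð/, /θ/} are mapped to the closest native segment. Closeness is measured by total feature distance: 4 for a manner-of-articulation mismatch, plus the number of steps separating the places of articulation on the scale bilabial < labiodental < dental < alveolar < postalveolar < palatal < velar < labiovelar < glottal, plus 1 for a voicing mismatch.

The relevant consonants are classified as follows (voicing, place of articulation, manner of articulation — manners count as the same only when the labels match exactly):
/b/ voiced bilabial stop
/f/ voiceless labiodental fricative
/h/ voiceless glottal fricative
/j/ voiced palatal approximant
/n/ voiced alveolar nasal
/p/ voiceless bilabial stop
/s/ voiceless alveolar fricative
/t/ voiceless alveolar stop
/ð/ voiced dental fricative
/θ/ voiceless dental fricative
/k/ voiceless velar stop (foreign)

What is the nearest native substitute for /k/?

t

/t/ is closest: same manner (stop), place distance 3 (velar→alveolar), same voicing; total 3. Next closest is /h/ at distance 6.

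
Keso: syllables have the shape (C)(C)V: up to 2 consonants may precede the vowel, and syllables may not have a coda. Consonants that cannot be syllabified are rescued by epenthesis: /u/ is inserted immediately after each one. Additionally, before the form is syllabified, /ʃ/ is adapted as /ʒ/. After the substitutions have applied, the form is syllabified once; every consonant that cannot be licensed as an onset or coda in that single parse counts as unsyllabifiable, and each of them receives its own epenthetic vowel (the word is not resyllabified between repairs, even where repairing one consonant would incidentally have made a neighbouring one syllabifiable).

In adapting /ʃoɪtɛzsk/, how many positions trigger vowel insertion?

3

After substitution the input is /ʒoɪtɛzsk/.
The unsyllabifiable consonants are /z/, /s/, /k/; each receives one epenthetic vowel.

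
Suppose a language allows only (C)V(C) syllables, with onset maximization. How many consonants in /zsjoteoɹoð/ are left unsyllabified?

The consonants /z/, /s/ cannot be parsed into a legal (C)V(C) syllable (at most one coda consonant is licensed; onsets are limited to one consonant).

2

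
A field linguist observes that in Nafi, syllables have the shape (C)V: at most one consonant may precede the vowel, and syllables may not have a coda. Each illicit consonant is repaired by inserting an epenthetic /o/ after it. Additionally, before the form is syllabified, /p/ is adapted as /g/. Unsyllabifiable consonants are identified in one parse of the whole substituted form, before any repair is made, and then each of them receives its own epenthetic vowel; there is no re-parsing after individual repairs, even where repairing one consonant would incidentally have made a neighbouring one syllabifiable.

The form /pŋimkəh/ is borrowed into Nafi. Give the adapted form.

Substitution: /p/ → /g/, giving /gŋimkəh/.
The consonants /g/, /m/, /h/ cannot be parsed into a legal (C)V syllable (no codas are permitted; onsets are limited to one consonant).
Inserting the epenthetic vowel yields /g/ → /go/, /m/ → /mo/, /h/ → /ho/.

goŋimokəho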